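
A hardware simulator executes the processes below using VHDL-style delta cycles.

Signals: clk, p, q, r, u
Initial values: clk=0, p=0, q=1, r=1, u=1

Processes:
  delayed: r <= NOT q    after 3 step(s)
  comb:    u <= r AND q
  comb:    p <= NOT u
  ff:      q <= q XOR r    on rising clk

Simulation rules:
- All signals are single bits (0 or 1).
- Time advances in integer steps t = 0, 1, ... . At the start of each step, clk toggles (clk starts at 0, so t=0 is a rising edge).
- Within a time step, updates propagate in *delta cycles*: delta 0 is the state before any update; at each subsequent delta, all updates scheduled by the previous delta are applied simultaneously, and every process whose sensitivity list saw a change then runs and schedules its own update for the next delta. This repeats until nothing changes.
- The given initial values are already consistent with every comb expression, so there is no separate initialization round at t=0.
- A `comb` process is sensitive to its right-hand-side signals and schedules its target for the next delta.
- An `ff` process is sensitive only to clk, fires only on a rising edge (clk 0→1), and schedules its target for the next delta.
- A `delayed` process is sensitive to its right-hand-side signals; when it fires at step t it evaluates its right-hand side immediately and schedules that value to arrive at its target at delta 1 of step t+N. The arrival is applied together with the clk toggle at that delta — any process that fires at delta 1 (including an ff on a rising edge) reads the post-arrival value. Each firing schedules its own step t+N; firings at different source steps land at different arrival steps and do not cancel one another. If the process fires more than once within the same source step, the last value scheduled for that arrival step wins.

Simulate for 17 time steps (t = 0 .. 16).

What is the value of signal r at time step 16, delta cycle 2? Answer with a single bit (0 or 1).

1

t0.Δ0 clk=0 q=1 r=1 p=0 u=1
t0.Δ1 clk=1 q=1 r=1 p=0 u=1
t0.Δ2 clk=1 q=0 r=1 p=0 u=1
t0.Δ3 clk=1 q=0 r=1 p=0 u=0
t0.Δ4 clk=1 q=0 r=1 p=1 u=0
t1.Δ0 clk=1 q=0 r=1 p=1 u=0
t1.Δ1 clk=0 q=0 r=1 p=1 u=0
t2.Δ0 clk=0 q=0 r=1 p=1 u=0
t2.Δ1 clk=1 q=0 r=1 p=1 u=0
t2.Δ2 clk=1 q=1 r=1 p=1 u=0
t2.Δ3 clk=1 q=1 r=1 p=1 u=1
t2.Δ4 clk=1 q=1 r=1 p=0 u=1
t3.Δ0 clk=1 q=1 r=1 p=0 u=1
t3.Δ1 clk=0 q=1 r=1 p=0 u=1
t4.Δ0 clk=0 q=1 r=1 p=0 u=1
t4.Δ1 clk=1 q=1 r=1 p=0 u=1
t4.Δ2 clk=1 q=0 r=1 p=0 u=1
t4.Δ3 clk=1 q=0 r=1 p=0 u=0
t4.Δ4 clk=1 q=0 r=1 p=1 u=0
t5.Δ0 clk=1 q=0 r=1 p=1 u=0
t5.Δ1 clk=0 q=0 r=0 p=1 u=0
t6.Δ0 clk=0 q=0 r=0 p=1 u=0
t6.Δ1 clk=1 q=0 r=0 p=1 u=0
t7.Δ0 clk=1 q=0 r=0 p=1 u=0
t7.Δ1 clk=0 q=0 r=1 p=1 u=0
t8.Δ0 clk=0 q=0 r=1 p=1 u=0
t8.Δ1 clk=1 q=0 r=1 p=1 u=0
t8.Δ2 clk=1 q=1 r=1 p=1 u=0
t8.Δ3 clk=1 q=1 r=1 p=1 u=1
t8.Δ4 clk=1 q=1 r=1 p=0 u=1
t9.Δ0 clk=1 q=1 r=1 p=0 u=1
t9.Δ1 clk=0 q=1 r=1 p=0 u=1
t10.Δ0 clk=0 q=1 r=1 p=0 u=1
t10.Δ1 clk=1 q=1 r=1 p=0 u=1
t10.Δ2 clk=1 q=0 r=1 p=0 u=1
t10.Δ3 clk=1 q=0 r=1 p=0 u=0
t10.Δ4 clk=1 q=0 r=1 p=1 u=0
t11.Δ0 clk=1 q=0 r=1 p=1 u=0
t11.Δ1 clk=0 q=0 r=0 p=1 u=0
t12.Δ0 clk=0 q=0 r=0 p=1 u=0
t12.Δ1 clk=1 q=0 r=0 p=1 u=0
t13.Δ0 clk=1 q=0 r=0 p=1 u=0
t13.Δ1 clk=0 q=0 r=1 p=1 u=0
t14.Δ0 clk=0 q=0 r=1 p=1 u=0
t14.Δ1 clk=1 q=0 r=1 p=1 u=0
t14.Δ2 clk=1 q=1 r=1 p=1 u=0
t14.Δ3 clk=1 q=1 r=1 p=1 u=1
t14.Δ4 clk=1 q=1 r=1 p=0 u=1
t15.Δ0 clk=1 q=1 r=1 p=0 u=1
t15.Δ1 clk=0 q=1 r=1 p=0 u=1
t16.Δ0 clk=0 q=1 r=1 p=0 u=1
t16.Δ1 clk=1 q=1 r=1 p=0 u=1
t16.Δ2 clk=1 q=0 r=1 p=0 u=1
t16.Δ3 clk=1 q=0 r=1 p=0 u=0
t16.Δ4 clk=1 q=0 r=1 p=1 u=0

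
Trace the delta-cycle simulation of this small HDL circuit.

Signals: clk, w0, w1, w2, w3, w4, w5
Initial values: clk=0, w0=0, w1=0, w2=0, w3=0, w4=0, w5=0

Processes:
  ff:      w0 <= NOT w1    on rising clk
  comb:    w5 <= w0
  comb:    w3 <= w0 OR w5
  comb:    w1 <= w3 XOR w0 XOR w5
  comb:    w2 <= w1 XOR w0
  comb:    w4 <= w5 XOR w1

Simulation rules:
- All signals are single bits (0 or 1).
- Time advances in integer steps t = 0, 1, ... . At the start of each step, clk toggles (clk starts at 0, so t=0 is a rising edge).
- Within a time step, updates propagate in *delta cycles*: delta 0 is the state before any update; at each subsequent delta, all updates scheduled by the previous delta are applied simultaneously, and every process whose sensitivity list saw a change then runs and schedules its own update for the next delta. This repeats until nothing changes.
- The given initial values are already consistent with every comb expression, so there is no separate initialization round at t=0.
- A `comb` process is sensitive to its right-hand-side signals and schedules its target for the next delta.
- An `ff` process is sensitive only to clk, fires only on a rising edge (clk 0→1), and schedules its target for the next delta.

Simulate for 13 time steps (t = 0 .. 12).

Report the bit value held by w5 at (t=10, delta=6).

0

t=0 Δ0: w4=0 w5=0 w3=0 w2=0 w1=0 clk=0 w0=0
  Δ1: clk:0→1
  Δ2: w0:0→1
  Δ3: w5:0→1, w3:0→1, w2:0→1, w1:0→1
  Δ4: w2:1→0
  (4Δ to stable)
t=1 Δ0: w4=0 w5=1 w3=1 w2=0 w1=1 clk=1 w0=1
  Δ1: clk:1→0
  (1Δ to stable)
t=2 Δ0: w4=0 w5=1 w3=1 w2=0 w1=1 clk=0 w0=1
  Δ1: clk:0→1
  Δ2: w0:1→0
  Δ3: w5:1→0, w2:0→1, w1:1→0
  Δ4: w3:1→0, w2:1→0, w1:0→1
  Δ5: w4:0→1, w2:0→1, w1:1→0
  Δ6: w4:1→0, w2:1→0
  (6Δ to stable)
t=3 Δ0: w4=0 w5=0 w3=0 w2=0 w1=0 clk=1 w0=0
  Δ1: clk:1→0
  (1Δ to stable)
t=4 Δ0: w4=0 w5=0 w3=0 w2=0 w1=0 clk=0 w0=0
  Δ1: clk:0→1
  Δ2: w0:0→1
  Δ3: w5:0→1, w3:0→1, w2:0→1, w1:0→1
  Δ4: w2:1→0
  (4Δ to stable)
t=5 Δ0: w4=0 w5=1 w3=1 w2=0 w1=1 clk=1 w0=1
  Δ1: clk:1→0
  (1Δ to stable)
t=6 Δ0: w4=0 w5=1 w3=1 w2=0 w1=1 clk=0 w0=1
  Δ1: clk:0→1
  Δ2: w0:1→0
  Δ3: w5:1→0, w2:0→1, w1:1→0
  Δ4: w3:1→0, w2:1→0, w1:0→1
  Δ5: w4:0→1, w2:0→1, w1:1→0
  Δ6: w4:1→0, w2:1→0
  (6Δ to stable)
t=7 Δ0: w4=0 w5=0 w3=0 w2=0 w1=0 clk=1 w0=0
  Δ1: clk:1→0
  (1Δ to stable)
t=8 Δ0: w4=0 w5=0 w3=0 w2=0 w1=0 clk=0 w0=0
  Δ1: clk:0→1
  Δ2: w0:0→1
  Δ3: w5:0→1, w3:0→1, w2:0→1, w1:0→1
  Δ4: w2:1→0
  (4Δ to stable)
t=9 Δ0: w4=0 w5=1 w3=1 w2=0 w1=1 clk=1 w0=1
  Δ1: clk:1→0
  (1Δ to stable)
t=10 Δ0: w4=0 w5=1 w3=1 w2=0 w1=1 clk=0 w0=1
  Δ1: clk:0→1
  Δ2: w0:1→0
  Δ3: w5:1→0, w2:0→1, w1:1→0
  Δ4: w3:1→0, w2:1→0, w1:0→1
  Δ5: w4:0→1, w2:0→1, w1:1→0
  Δ6: w4:1→0, w2:1→0
  (6Δ to stable)
t=11 Δ0: w4=0 w5=0 w3=0 w2=0 w1=0 clk=1 w0=0
  Δ1: clk:1→0
  (1Δ to stable)
t=12 Δ0: w4=0 w5=0 w3=0 w2=0 w1=0 clk=0 w0=0
  Δ1: clk:0→1
  Δ2: w0:0→1
  Δ3: w5:0→1, w3:0→1, w2:0→1, w1:0→1
  Δ4: w2:1→0
  (4Δ to stable)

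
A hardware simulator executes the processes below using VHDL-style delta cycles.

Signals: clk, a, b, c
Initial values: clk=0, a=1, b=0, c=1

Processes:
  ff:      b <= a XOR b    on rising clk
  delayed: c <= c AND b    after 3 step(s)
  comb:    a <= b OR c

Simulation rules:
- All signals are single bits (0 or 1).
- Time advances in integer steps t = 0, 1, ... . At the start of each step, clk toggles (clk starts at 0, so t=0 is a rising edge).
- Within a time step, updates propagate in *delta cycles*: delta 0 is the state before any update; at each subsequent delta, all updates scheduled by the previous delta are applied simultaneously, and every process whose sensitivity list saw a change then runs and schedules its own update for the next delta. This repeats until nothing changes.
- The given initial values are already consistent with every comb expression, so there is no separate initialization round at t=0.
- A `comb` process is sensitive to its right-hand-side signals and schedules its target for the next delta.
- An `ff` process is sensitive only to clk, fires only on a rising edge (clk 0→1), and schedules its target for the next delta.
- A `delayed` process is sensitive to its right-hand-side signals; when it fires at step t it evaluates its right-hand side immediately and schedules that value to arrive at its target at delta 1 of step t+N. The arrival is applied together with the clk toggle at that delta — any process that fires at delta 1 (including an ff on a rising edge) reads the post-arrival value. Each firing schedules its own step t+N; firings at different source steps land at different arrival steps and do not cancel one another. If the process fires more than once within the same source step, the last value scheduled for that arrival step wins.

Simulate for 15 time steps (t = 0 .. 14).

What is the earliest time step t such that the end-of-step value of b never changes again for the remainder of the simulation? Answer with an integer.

t=0 Δ0: c=1 clk=0 b=0 a=1
  Δ1: clk:0→1
  Δ2: b:0→1
  (2Δ to stable)
t=1 Δ0: c=1 clk=1 b=1 a=1
  Δ1: clk:1→0
  (1Δ to stable)
t=2 Δ0: c=1 clk=0 b=1 a=1
  Δ1: clk:0→1
  Δ2: b:1→0
  (2Δ to stable)
t=3 Δ0: c=1 clk=1 b=0 a=1
  Δ1: clk:1→0
  (1Δ to stable)
t=4 Δ0: c=1 clk=0 b=0 a=1
  Δ1: clk:0→1
  Δ2: b:0→1
  (2Δ to stable)
t=5 Δ0: c=1 clk=1 b=1 a=1
  Δ1: c:1→0, clk:1→0
  (1Δ to stable)
t=6 Δ0: c=0 clk=0 b=1 a=1
  Δ1: clk:0→1
  Δ2: b:1→0
  Δ3: a:1→0
  (3Δ to stable)
t=7 Δ0: c=0 clk=1 b=0 a=0
  Δ1: c:0→1, clk:1→0
  Δ2: a:0→1
  (2Δ to stable)
t=8 Δ0: c=1 clk=0 b=0 a=1
  Δ1: c:1→0, clk:0→1
  Δ2: b:0→1, a:1→0
  Δ3: a:0→1
  (3Δ to stable)
t=9 Δ0: c=0 clk=1 b=1 a=1
  Δ1: clk:1→0
  (1Δ to stable)
t=10 Δ0: c=0 clk=0 b=1 a=1
  Δ1: clk:0→1
  Δ2: b:1→0
  Δ3: a:1→0
  (3Δ to stable)
t=11 Δ0: c=0 clk=1 b=0 a=0
  Δ1: clk:1→0
  (1Δ to stable)
t=12 Δ0: c=0 clk=0 b=0 a=0
  Δ1: clk:0→1
  (1Δ to stable)
t=13 Δ0: c=0 clk=1 b=0 a=0
  Δ1: clk:1→0
  (1Δ to stable)
t=14 Δ0: c=0 clk=0 b=0 a=0
  Δ1: clk:0→1
  (1Δ to stable)

10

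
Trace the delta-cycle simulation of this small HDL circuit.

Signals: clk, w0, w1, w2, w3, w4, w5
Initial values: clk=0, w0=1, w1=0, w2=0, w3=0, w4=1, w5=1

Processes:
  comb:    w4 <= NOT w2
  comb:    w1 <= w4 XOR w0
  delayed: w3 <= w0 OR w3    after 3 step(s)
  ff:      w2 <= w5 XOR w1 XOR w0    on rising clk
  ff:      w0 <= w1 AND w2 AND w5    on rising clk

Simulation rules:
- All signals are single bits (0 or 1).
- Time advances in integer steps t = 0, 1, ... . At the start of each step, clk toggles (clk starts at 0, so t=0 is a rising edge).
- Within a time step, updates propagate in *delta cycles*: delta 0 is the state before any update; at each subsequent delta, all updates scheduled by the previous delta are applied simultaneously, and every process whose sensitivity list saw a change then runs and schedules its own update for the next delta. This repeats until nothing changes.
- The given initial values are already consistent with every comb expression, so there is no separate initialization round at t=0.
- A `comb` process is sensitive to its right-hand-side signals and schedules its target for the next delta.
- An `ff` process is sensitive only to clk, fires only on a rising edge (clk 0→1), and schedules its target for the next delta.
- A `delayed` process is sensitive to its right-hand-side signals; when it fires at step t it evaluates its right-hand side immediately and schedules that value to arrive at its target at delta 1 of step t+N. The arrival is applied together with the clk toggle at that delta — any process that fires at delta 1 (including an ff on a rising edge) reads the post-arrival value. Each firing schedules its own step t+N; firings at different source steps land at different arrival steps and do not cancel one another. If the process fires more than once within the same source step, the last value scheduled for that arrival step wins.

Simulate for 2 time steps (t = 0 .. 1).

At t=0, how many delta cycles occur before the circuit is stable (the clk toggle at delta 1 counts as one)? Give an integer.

t0.Δ0 w4=1 w3=0 clk=0 w2=0 w5=1 w1=0 w0=1
t0.Δ1 w4=1 w3=0 clk=1 w2=0 w5=1 w1=0 w0=1
t0.Δ2 w4=1 w3=0 clk=1 w2=0 w5=1 w1=0 w0=0
t0.Δ3 w4=1 w3=0 clk=1 w2=0 w5=1 w1=1 w0=0
t1.Δ0 w4=1 w3=0 clk=1 w2=0 w5=1 w1=1 w0=0
t1.Δ1 w4=1 w3=0 clk=0 w2=0 w5=1 w1=1 w0=0

3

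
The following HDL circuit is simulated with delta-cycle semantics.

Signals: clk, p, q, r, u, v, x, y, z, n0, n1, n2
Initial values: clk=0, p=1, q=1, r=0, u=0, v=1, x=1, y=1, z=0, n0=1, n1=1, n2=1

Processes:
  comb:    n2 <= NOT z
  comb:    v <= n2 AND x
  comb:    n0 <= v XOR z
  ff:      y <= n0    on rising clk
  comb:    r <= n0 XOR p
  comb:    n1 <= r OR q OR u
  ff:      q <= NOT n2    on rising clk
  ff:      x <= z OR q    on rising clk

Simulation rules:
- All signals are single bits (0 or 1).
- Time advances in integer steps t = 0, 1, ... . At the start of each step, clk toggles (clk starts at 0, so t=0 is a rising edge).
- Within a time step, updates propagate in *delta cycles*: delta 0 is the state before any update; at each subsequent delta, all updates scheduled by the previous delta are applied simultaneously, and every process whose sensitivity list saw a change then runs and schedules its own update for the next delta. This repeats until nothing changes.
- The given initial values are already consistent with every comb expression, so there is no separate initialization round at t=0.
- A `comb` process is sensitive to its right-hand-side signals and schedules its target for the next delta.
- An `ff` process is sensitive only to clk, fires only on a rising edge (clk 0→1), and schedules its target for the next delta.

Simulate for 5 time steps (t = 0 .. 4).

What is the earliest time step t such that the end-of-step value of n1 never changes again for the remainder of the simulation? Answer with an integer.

t=0 Δ0: z=0 u=0 y=1 r=0 n1=1 q=1 v=1 clk=0 n0=1 p=1 n2=1 x=1
  Δ1: clk:0→1
  Δ2: q:1→0
  Δ3: n1:1→0
  (3Δ to stable)
t=1 Δ0: z=0 u=0 y=1 r=0 n1=0 q=0 v=1 clk=1 n0=1 p=1 n2=1 x=1
  Δ1: clk:1→0
  (1Δ to stable)
t=2 Δ0: z=0 u=0 y=1 r=0 n1=0 q=0 v=1 clk=0 n0=1 p=1 n2=1 x=1
  Δ1: clk:0→1
  Δ2: x:1→0
  Δ3: v:1→0
  Δ4: n0:1→0
  Δ5: r:0→1
  Δ6: n1:0→1
  (6Δ to stable)
t=3 Δ0: z=0 u=0 y=1 r=1 n1=1 q=0 v=0 clk=1 n0=0 p=1 n2=1 x=0
  Δ1: clk:1→0
  (1Δ to stable)
t=4 Δ0: z=0 u=0 y=1 r=1 n1=1 q=0 v=0 clk=0 n0=0 p=1 n2=1 x=0
  Δ1: clk:0→1
  Δ2: y:1→0
  (2Δ to stable)

2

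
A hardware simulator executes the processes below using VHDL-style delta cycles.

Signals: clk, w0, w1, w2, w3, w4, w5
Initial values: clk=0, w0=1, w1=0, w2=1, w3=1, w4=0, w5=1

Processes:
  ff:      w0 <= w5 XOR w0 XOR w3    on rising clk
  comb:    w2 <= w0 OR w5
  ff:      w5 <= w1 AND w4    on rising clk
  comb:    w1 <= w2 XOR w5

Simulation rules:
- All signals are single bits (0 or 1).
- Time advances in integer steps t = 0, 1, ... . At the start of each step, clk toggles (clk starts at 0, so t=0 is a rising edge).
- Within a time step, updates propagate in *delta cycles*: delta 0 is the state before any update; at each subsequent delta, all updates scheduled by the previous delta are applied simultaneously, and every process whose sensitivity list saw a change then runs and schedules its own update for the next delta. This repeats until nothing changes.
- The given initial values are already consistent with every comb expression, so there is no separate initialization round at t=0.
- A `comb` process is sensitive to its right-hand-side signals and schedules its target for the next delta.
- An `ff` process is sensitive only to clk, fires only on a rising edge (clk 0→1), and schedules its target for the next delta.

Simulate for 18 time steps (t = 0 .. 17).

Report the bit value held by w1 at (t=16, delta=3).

t0.Δ0 clk=0 w4=0 w3=1 w2=1 w5=1 w1=0 w0=1
t0.Δ1 clk=1 w4=0 w3=1 w2=1 w5=1 w1=0 w0=1
t0.Δ2 clk=1 w4=0 w3=1 w2=1 w5=0 w1=0 w0=1
t0.Δ3 clk=1 w4=0 w3=1 w2=1 w5=0 w1=1 w0=1
t1.Δ0 clk=1 w4=0 w3=1 w2=1 w5=0 w1=1 w0=1
t1.Δ1 clk=0 w4=0 w3=1 w2=1 w5=0 w1=1 w0=1
t2.Δ0 clk=0 w4=0 w3=1 w2=1 w5=0 w1=1 w0=1
t2.Δ1 clk=1 w4=0 w3=1 w2=1 w5=0 w1=1 w0=1
t2.Δ2 clk=1 w4=0 w3=1 w2=1 w5=0 w1=1 w0=0
t2.Δ3 clk=1 w4=0 w3=1 w2=0 w5=0 w1=1 w0=0
t2.Δ4 clk=1 w4=0 w3=1 w2=0 w5=0 w1=0 w0=0
t3.Δ0 clk=1 w4=0 w3=1 w2=0 w5=0 w1=0 w0=0
t3.Δ1 clk=0 w4=0 w3=1 w2=0 w5=0 w1=0 w0=0
t4.Δ0 clk=0 w4=0 w3=1 w2=0 w5=0 w1=0 w0=0
t4.Δ1 clk=1 w4=0 w3=1 w2=0 w5=0 w1=0 w0=0
t4.Δ2 clk=1 w4=0 w3=1 w2=0 w5=0 w1=0 w0=1
t4.Δ3 clk=1 w4=0 w3=1 w2=1 w5=0 w1=0 w0=1
t4.Δ4 clk=1 w4=0 w3=1 w2=1 w5=0 w1=1 w0=1
t5.Δ0 clk=1 w4=0 w3=1 w2=1 w5=0 w1=1 w0=1
t5.Δ1 clk=0 w4=0 w3=1 w2=1 w5=0 w1=1 w0=1
t6.Δ0 clk=0 w4=0 w3=1 w2=1 w5=0 w1=1 w0=1
t6.Δ1 clk=1 w4=0 w3=1 w2=1 w5=0 w1=1 w0=1
t6.Δ2 clk=1 w4=0 w3=1 w2=1 w5=0 w1=1 w0=0
t6.Δ3 clk=1 w4=0 w3=1 w2=0 w5=0 w1=1 w0=0
t6.Δ4 clk=1 w4=0 w3=1 w2=0 w5=0 w1=0 w0=0
t7.Δ0 clk=1 w4=0 w3=1 w2=0 w5=0 w1=0 w0=0
t7.Δ1 clk=0 w4=0 w3=1 w2=0 w5=0 w1=0 w0=0
t8.Δ0 clk=0 w4=0 w3=1 w2=0 w5=0 w1=0 w0=0
t8.Δ1 clk=1 w4=0 w3=1 w2=0 w5=0 w1=0 w0=0
t8.Δ2 clk=1 w4=0 w3=1 w2=0 w5=0 w1=0 w0=1
t8.Δ3 clk=1 w4=0 w3=1 w2=1 w5=0 w1=0 w0=1
t8.Δ4 clk=1 w4=0 w3=1 w2=1 w5=0 w1=1 w0=1
t9.Δ0 clk=1 w4=0 w3=1 w2=1 w5=0 w1=1 w0=1
t9.Δ1 clk=0 w4=0 w3=1 w2=1 w5=0 w1=1 w0=1
t10.Δ0 clk=0 w4=0 w3=1 w2=1 w5=0 w1=1 w0=1
t10.Δ1 clk=1 w4=0 w3=1 w2=1 w5=0 w1=1 w0=1
t10.Δ2 clk=1 w4=0 w3=1 w2=1 w5=0 w1=1 w0=0
t10.Δ3 clk=1 w4=0 w3=1 w2=0 w5=0 w1=1 w0=0
t10.Δ4 clk=1 w4=0 w3=1 w2=0 w5=0 w1=0 w0=0
t11.Δ0 clk=1 w4=0 w3=1 w2=0 w5=0 w1=0 w0=0
t11.Δ1 clk=0 w4=0 w3=1 w2=0 w5=0 w1=0 w0=0
t12.Δ0 clk=0 w4=0 w3=1 w2=0 w5=0 w1=0 w0=0
t12.Δ1 clk=1 w4=0 w3=1 w2=0 w5=0 w1=0 w0=0
t12.Δ2 clk=1 w4=0 w3=1 w2=0 w5=0 w1=0 w0=1
t12.Δ3 clk=1 w4=0 w3=1 w2=1 w5=0 w1=0 w0=1
t12.Δ4 clk=1 w4=0 w3=1 w2=1 w5=0 w1=1 w0=1
t13.Δ0 clk=1 w4=0 w3=1 w2=1 w5=0 w1=1 w0=1
t13.Δ1 clk=0 w4=0 w3=1 w2=1 w5=0 w1=1 w0=1
t14.Δ0 clk=0 w4=0 w3=1 w2=1 w5=0 w1=1 w0=1
t14.Δ1 clk=1 w4=0 w3=1 w2=1 w5=0 w1=1 w0=1
t14.Δ2 clk=1 w4=0 w3=1 w2=1 w5=0 w1=1 w0=0
t14.Δ3 clk=1 w4=0 w3=1 w2=0 w5=0 w1=1 w0=0
t14.Δ4 clk=1 w4=0 w3=1 w2=0 w5=0 w1=0 w0=0
t15.Δ0 clk=1 w4=0 w3=1 w2=0 w5=0 w1=0 w0=0
t15.Δ1 clk=0 w4=0 w3=1 w2=0 w5=0 w1=0 w0=0
t16.Δ0 clk=0 w4=0 w3=1 w2=0 w5=0 w1=0 w0=0
t16.Δ1 clk=1 w4=0 w3=1 w2=0 w5=0 w1=0 w0=0
t16.Δ2 clk=1 w4=0 w3=1 w2=0 w5=0 w1=0 w0=1
t16.Δ3 clk=1 w4=0 w3=1 w2=1 w5=0 w1=0 w0=1
t16.Δ4 clk=1 w4=0 w3=1 w2=1 w5=0 w1=1 w0=1
t17.Δ0 clk=1 w4=0 w3=1 w2=1 w5=0 w1=1 w0=1
t17.Δ1 clk=0 w4=0 w3=1 w2=1 w5=0 w1=1 w0=1

0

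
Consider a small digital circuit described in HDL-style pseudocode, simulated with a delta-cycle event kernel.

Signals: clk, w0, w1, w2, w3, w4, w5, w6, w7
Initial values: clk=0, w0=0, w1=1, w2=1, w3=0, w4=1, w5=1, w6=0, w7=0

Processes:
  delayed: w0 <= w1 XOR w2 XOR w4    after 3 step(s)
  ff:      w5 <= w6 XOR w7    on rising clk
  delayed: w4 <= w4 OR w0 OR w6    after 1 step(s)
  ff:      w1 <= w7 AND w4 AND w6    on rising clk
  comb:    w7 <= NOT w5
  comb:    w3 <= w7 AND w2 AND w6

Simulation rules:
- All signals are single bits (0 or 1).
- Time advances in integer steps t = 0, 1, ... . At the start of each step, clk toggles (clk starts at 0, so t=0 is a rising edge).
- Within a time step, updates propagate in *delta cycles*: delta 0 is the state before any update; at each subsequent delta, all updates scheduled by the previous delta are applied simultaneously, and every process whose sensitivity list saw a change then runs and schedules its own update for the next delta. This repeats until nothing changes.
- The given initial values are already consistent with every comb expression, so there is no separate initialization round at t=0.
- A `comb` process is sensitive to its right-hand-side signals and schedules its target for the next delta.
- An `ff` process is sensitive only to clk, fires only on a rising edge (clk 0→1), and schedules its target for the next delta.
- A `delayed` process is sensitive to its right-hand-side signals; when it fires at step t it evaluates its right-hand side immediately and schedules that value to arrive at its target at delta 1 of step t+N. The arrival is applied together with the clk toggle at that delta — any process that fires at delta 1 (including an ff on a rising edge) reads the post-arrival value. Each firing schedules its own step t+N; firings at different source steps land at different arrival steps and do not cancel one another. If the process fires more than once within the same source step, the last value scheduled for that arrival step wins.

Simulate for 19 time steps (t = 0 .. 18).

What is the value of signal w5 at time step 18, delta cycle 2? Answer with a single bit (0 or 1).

t0.Δ0 w5=1 w6=0 w2=1 w0=0 w4=1 w3=0 w7=0 clk=0 w1=1
t0.Δ1 w5=1 w6=0 w2=1 w0=0 w4=1 w3=0 w7=0 clk=1 w1=1
t0.Δ2 w5=0 w6=0 w2=1 w0=0 w4=1 w3=0 w7=0 clk=1 w1=0
t0.Δ3 w5=0 w6=0 w2=1 w0=0 w4=1 w3=0 w7=1 clk=1 w1=0
t1.Δ0 w5=0 w6=0 w2=1 w0=0 w4=1 w3=0 w7=1 clk=1 w1=0
t1.Δ1 w5=0 w6=0 w2=1 w0=0 w4=1 w3=0 w7=1 clk=0 w1=0
t2.Δ0 w5=0 w6=0 w2=1 w0=0 w4=1 w3=0 w7=1 clk=0 w1=0
t2.Δ1 w5=0 w6=0 w2=1 w0=0 w4=1 w3=0 w7=1 clk=1 w1=0
t2.Δ2 w5=1 w6=0 w2=1 w0=0 w4=1 w3=0 w7=1 clk=1 w1=0
t2.Δ3 w5=1 w6=0 w2=1 w0=0 w4=1 w3=0 w7=0 clk=1 w1=0
t3.Δ0 w5=1 w6=0 w2=1 w0=0 w4=1 w3=0 w7=0 clk=1 w1=0
t3.Δ1 w5=1 w6=0 w2=1 w0=0 w4=1 w3=0 w7=0 clk=0 w1=0
t4.Δ0 w5=1 w6=0 w2=1 w0=0 w4=1 w3=0 w7=0 clk=0 w1=0
t4.Δ1 w5=1 w6=0 w2=1 w0=0 w4=1 w3=0 w7=0 clk=1 w1=0
t4.Δ2 w5=0 w6=0 w2=1 w0=0 w4=1 w3=0 w7=0 clk=1 w1=0
t4.Δ3 w5=0 w6=0 w2=1 w0=0 w4=1 w3=0 w7=1 clk=1 w1=0
t5.Δ0 w5=0 w6=0 w2=1 w0=0 w4=1 w3=0 w7=1 clk=1 w1=0
t5.Δ1 w5=0 w6=0 w2=1 w0=0 w4=1 w3=0 w7=1 clk=0 w1=0
t6.Δ0 w5=0 w6=0 w2=1 w0=0 w4=1 w3=0 w7=1 clk=0 w1=0
t6.Δ1 w5=0 w6=0 w2=1 w0=0 w4=1 w3=0 w7=1 clk=1 w1=0
t6.Δ2 w5=1 w6=0 w2=1 w0=0 w4=1 w3=0 w7=1 clk=1 w1=0
t6.Δ3 w5=1 w6=0 w2=1 w0=0 w4=1 w3=0 w7=0 clk=1 w1=0
t7.Δ0 w5=1 w6=0 w2=1 w0=0 w4=1 w3=0 w7=0 clk=1 w1=0
t7.Δ1 w5=1 w6=0 w2=1 w0=0 w4=1 w3=0 w7=0 clk=0 w1=0
t8.Δ0 w5=1 w6=0 w2=1 w0=0 w4=1 w3=0 w7=0 clk=0 w1=0
t8.Δ1 w5=1 w6=0 w2=1 w0=0 w4=1 w3=0 w7=0 clk=1 w1=0
t8.Δ2 w5=0 w6=0 w2=1 w0=0 w4=1 w3=0 w7=0 clk=1 w1=0
t8.Δ3 w5=0 w6=0 w2=1 w0=0 w4=1 w3=0 w7=1 clk=1 w1=0
t9.Δ0 w5=0 w6=0 w2=1 w0=0 w4=1 w3=0 w7=1 clk=1 w1=0
t9.Δ1 w5=0 w6=0 w2=1 w0=0 w4=1 w3=0 w7=1 clk=0 w1=0
t10.Δ0 w5=0 w6=0 w2=1 w0=0 w4=1 w3=0 w7=1 clk=0 w1=0
t10.Δ1 w5=0 w6=0 w2=1 w0=0 w4=1 w3=0 w7=1 clk=1 w1=0
t10.Δ2 w5=1 w6=0 w2=1 w0=0 w4=1 w3=0 w7=1 clk=1 w1=0
t10.Δ3 w5=1 w6=0 w2=1 w0=0 w4=1 w3=0 w7=0 clk=1 w1=0
t11.Δ0 w5=1 w6=0 w2=1 w0=0 w4=1 w3=0 w7=0 clk=1 w1=0
t11.Δ1 w5=1 w6=0 w2=1 w0=0 w4=1 w3=0 w7=0 clk=0 w1=0
t12.Δ0 w5=1 w6=0 w2=1 w0=0 w4=1 w3=0 w7=0 clk=0 w1=0
t12.Δ1 w5=1 w6=0 w2=1 w0=0 w4=1 w3=0 w7=0 clk=1 w1=0
t12.Δ2 w5=0 w6=0 w2=1 w0=0 w4=1 w3=0 w7=0 clk=1 w1=0
t12.Δ3 w5=0 w6=0 w2=1 w0=0 w4=1 w3=0 w7=1 clk=1 w1=0
t13.Δ0 w5=0 w6=0 w2=1 w0=0 w4=1 w3=0 w7=1 clk=1 w1=0
t13.Δ1 w5=0 w6=0 w2=1 w0=0 w4=1 w3=0 w7=1 clk=0 w1=0
t14.Δ0 w5=0 w6=0 w2=1 w0=0 w4=1 w3=0 w7=1 clk=0 w1=0
t14.Δ1 w5=0 w6=0 w2=1 w0=0 w4=1 w3=0 w7=1 clk=1 w1=0
t14.Δ2 w5=1 w6=0 w2=1 w0=0 w4=1 w3=0 w7=1 clk=1 w1=0
t14.Δ3 w5=1 w6=0 w2=1 w0=0 w4=1 w3=0 w7=0 clk=1 w1=0
t15.Δ0 w5=1 w6=0 w2=1 w0=0 w4=1 w3=0 w7=0 clk=1 w1=0
t15.Δ1 w5=1 w6=0 w2=1 w0=0 w4=1 w3=0 w7=0 clk=0 w1=0
t16.Δ0 w5=1 w6=0 w2=1 w0=0 w4=1 w3=0 w7=0 clk=0 w1=0
t16.Δ1 w5=1 w6=0 w2=1 w0=0 w4=1 w3=0 w7=0 clk=1 w1=0
t16.Δ2 w5=0 w6=0 w2=1 w0=0 w4=1 w3=0 w7=0 clk=1 w1=0
t16.Δ3 w5=0 w6=0 w2=1 w0=0 w4=1 w3=0 w7=1 clk=1 w1=0
t17.Δ0 w5=0 w6=0 w2=1 w0=0 w4=1 w3=0 w7=1 clk=1 w1=0
t17.Δ1 w5=0 w6=0 w2=1 w0=0 w4=1 w3=0 w7=1 clk=0 w1=0
t18.Δ0 w5=0 w6=0 w2=1 w0=0 w4=1 w3=0 w7=1 clk=0 w1=0
t18.Δ1 w5=0 w6=0 w2=1 w0=0 w4=1 w3=0 w7=1 clk=1 w1=0
t18.Δ2 w5=1 w6=0 w2=1 w0=0 w4=1 w3=0 w7=1 clk=1 w1=0
t18.Δ3 w5=1 w6=0 w2=1 w0=0 w4=1 w3=0 w7=0 clk=1 w1=0

1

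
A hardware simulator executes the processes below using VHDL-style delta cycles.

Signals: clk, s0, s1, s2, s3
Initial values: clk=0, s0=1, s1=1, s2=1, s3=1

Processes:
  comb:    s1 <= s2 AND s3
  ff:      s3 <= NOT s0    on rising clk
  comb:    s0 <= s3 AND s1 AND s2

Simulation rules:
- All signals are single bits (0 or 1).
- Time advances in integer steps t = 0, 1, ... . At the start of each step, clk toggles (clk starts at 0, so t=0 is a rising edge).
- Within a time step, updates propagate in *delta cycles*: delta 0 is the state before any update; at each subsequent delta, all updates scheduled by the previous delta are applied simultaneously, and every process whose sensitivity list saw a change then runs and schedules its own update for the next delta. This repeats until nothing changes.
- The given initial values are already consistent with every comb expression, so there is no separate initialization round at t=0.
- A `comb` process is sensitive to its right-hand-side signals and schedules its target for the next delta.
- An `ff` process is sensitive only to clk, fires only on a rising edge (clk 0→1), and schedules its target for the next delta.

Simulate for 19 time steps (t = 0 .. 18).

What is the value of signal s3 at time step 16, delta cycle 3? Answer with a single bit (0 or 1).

0

t=0 Δ0: s3=1 clk=0 s0=1 s2=1 s1=1
  Δ1: clk:0→1
  Δ2: s3:1→0
  Δ3: s0:1→0, s1:1→0
  (3Δ to stable)
t=1 Δ0: s3=0 clk=1 s0=0 s2=1 s1=0
  Δ1: clk:1→0
  (1Δ to stable)
t=2 Δ0: s3=0 clk=0 s0=0 s2=1 s1=0
  Δ1: clk:0→1
  Δ2: s3:0→1
  Δ3: s1:0→1
  Δ4: s0:0→1
  (4Δ to stable)
t=3 Δ0: s3=1 clk=1 s0=1 s2=1 s1=1
  Δ1: clk:1→0
  (1Δ to stable)
t=4 Δ0: s3=1 clk=0 s0=1 s2=1 s1=1
  Δ1: clk:0→1
  Δ2: s3:1→0
  Δ3: s0:1→0, s1:1→0
  (3Δ to stable)
t=5 Δ0: s3=0 clk=1 s0=0 s2=1 s1=0
  Δ1: clk:1→0
  (1Δ to stable)
t=6 Δ0: s3=0 clk=0 s0=0 s2=1 s1=0
  Δ1: clk:0→1
  Δ2: s3:0→1
  Δ3: s1:0→1
  Δ4: s0:0→1
  (4Δ to stable)
t=7 Δ0: s3=1 clk=1 s0=1 s2=1 s1=1
  Δ1: clk:1→0
  (1Δ to stable)
t=8 Δ0: s3=1 clk=0 s0=1 s2=1 s1=1
  Δ1: clk:0→1
  Δ2: s3:1→0
  Δ3: s0:1→0, s1:1→0
  (3Δ to stable)
t=9 Δ0: s3=0 clk=1 s0=0 s2=1 s1=0
  Δ1: clk:1→0
  (1Δ to stable)
t=10 Δ0: s3=0 clk=0 s0=0 s2=1 s1=0
  Δ1: clk:0→1
  Δ2: s3:0→1
  Δ3: s1:0→1
  Δ4: s0:0→1
  (4Δ to stable)
t=11 Δ0: s3=1 clk=1 s0=1 s2=1 s1=1
  Δ1: clk:1→0
  (1Δ to stable)
t=12 Δ0: s3=1 clk=0 s0=1 s2=1 s1=1
  Δ1: clk:0→1
  Δ2: s3:1→0
  Δ3: s0:1→0, s1:1→0
  (3Δ to stable)
t=13 Δ0: s3=0 clk=1 s0=0 s2=1 s1=0
  Δ1: clk:1→0
  (1Δ to stable)
t=14 Δ0: s3=0 clk=0 s0=0 s2=1 s1=0
  Δ1: clk:0→1
  Δ2: s3:0→1
  Δ3: s1:0→1
  Δ4: s0:0→1
  (4Δ to stable)
t=15 Δ0: s3=1 clk=1 s0=1 s2=1 s1=1
  Δ1: clk:1→0
  (1Δ to stable)
t=16 Δ0: s3=1 clk=0 s0=1 s2=1 s1=1
  Δ1: clk:0→1
  Δ2: s3:1→0
  Δ3: s0:1→0, s1:1→0
  (3Δ to stable)
t=17 Δ0: s3=0 clk=1 s0=0 s2=1 s1=0
  Δ1: clk:1→0
  (1Δ to stable)
t=18 Δ0: s3=0 clk=0 s0=0 s2=1 s1=0
  Δ1: clk:0→1
  Δ2: s3:0→1
  Δ3: s1:0→1
  Δ4: s0:0→1
  (4Δ to stable)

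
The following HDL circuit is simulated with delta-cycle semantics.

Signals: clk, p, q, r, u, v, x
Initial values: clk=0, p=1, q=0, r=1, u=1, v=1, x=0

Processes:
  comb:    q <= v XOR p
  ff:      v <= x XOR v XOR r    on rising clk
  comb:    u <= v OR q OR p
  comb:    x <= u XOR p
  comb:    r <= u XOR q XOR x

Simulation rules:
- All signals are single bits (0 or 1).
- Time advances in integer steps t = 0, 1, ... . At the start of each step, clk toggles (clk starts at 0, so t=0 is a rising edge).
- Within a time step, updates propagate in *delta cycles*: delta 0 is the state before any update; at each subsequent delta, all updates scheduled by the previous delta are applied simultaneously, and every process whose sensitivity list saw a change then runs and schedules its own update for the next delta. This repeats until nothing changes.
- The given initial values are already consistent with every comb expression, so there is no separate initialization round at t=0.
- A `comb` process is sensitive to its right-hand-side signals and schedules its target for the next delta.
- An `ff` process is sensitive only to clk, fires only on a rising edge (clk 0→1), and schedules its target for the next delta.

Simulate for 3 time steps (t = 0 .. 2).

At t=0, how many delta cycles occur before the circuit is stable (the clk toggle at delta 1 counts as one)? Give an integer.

t=0 Δ0: v=1 clk=0 x=0 p=1 u=1 q=0 r=1
  Δ1: clk:0→1
  Δ2: v:1→0
  Δ3: q:0→1
  Δ4: r:1→0
  (4Δ to stable)
t=1 Δ0: v=0 clk=1 x=0 p=1 u=1 q=1 r=0
  Δ1: clk:1→0
  (1Δ to stable)
t=2 Δ0: v=0 clk=0 x=0 p=1 u=1 q=1 r=0
  Δ1: clk:0→1
  (1Δ to stable)

4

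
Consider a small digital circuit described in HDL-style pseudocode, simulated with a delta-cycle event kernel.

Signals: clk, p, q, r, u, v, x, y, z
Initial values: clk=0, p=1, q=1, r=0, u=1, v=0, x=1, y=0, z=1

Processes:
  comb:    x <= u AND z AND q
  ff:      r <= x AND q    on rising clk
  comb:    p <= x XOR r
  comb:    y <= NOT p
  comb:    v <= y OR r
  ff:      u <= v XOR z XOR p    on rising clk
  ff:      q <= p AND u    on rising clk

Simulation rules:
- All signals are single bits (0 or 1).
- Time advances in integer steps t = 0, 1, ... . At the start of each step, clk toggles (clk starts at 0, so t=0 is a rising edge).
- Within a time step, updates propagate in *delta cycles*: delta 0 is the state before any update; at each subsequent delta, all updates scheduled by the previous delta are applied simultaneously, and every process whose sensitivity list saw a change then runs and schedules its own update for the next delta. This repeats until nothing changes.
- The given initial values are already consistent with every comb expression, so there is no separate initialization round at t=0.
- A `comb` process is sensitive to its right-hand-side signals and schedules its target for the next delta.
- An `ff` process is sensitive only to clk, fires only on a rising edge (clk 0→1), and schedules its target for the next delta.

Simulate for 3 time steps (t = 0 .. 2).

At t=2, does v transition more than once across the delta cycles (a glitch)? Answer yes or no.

t=0 Δ0: clk=0 r=0 y=0 z=1 u=1 p=1 x=1 v=0 q=1
  Δ1: clk:0→1
  Δ2: r:0→1, u:1→0
  Δ3: p:1→0, x:1→0, v:0→1
  Δ4: y:0→1, p:0→1
  Δ5: y:1→0
  (5Δ to stable)
t=1 Δ0: clk=1 r=1 y=0 z=1 u=0 p=1 x=0 v=1 q=1
  Δ1: clk:1→0
  (1Δ to stable)
t=2 Δ0: clk=0 r=1 y=0 z=1 u=0 p=1 x=0 v=1 q=1
  Δ1: clk:0→1
  Δ2: r:1→0, u:0→1, q:1→0
  Δ3: p:1→0, v:1→0
  Δ4: y:0→1
  Δ5: v:0→1
  (5Δ to stable)

yes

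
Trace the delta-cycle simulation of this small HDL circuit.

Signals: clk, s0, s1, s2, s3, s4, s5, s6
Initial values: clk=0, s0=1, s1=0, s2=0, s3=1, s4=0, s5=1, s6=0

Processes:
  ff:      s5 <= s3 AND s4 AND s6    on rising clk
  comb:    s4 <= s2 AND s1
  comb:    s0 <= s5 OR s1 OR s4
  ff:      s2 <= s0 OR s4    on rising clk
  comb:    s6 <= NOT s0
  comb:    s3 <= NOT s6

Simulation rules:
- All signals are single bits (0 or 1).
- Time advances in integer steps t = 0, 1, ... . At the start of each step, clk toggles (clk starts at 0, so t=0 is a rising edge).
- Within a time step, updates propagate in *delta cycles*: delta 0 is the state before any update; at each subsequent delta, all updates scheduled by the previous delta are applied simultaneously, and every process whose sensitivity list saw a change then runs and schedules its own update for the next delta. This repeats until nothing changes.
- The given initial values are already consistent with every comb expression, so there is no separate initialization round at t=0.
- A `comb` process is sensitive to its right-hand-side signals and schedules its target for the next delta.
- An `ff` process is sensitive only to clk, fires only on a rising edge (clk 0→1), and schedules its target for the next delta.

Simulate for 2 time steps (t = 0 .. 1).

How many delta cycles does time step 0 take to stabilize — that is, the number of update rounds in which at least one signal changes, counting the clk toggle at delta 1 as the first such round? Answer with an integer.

5

t0.Δ0 s6=0 s0=1 s5=1 clk=0 s3=1 s4=0 s1=0 s2=0
t0.Δ1 s6=0 s0=1 s5=1 clk=1 s3=1 s4=0 s1=0 s2=0
t0.Δ2 s6=0 s0=1 s5=0 clk=1 s3=1 s4=0 s1=0 s2=1
t0.Δ3 s6=0 s0=0 s5=0 clk=1 s3=1 s4=0 s1=0 s2=1
t0.Δ4 s6=1 s0=0 s5=0 clk=1 s3=1 s4=0 s1=0 s2=1
t0.Δ5 s6=1 s0=0 s5=0 clk=1 s3=0 s4=0 s1=0 s2=1
t1.Δ0 s6=1 s0=0 s5=0 clk=1 s3=0 s4=0 s1=0 s2=1
t1.Δ1 s6=1 s0=0 s5=0 clk=0 s3=0 s4=0 s1=0 s2=1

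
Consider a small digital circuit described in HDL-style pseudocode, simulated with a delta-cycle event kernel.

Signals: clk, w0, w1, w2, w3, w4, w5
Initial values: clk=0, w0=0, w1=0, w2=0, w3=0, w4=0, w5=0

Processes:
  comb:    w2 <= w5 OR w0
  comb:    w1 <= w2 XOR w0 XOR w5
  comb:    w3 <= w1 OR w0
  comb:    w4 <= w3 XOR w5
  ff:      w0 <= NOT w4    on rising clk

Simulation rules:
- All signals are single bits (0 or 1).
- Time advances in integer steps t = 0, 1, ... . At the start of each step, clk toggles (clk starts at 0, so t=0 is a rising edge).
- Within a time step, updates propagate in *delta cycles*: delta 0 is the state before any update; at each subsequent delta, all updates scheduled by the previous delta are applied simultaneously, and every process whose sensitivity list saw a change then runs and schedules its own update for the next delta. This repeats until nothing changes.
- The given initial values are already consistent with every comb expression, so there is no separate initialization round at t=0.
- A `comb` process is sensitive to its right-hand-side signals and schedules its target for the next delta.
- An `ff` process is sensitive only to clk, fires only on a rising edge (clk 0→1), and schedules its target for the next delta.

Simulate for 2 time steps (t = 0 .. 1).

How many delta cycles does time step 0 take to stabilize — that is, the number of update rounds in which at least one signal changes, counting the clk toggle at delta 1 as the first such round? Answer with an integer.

4

t0.Δ0 w2=0 w0=0 w3=0 clk=0 w4=0 w1=0 w5=0
t0.Δ1 w2=0 w0=0 w3=0 clk=1 w4=0 w1=0 w5=0
t0.Δ2 w2=0 w0=1 w3=0 clk=1 w4=0 w1=0 w5=0
t0.Δ3 w2=1 w0=1 w3=1 clk=1 w4=0 w1=1 w5=0
t0.Δ4 w2=1 w0=1 w3=1 clk=1 w4=1 w1=0 w5=0
t1.Δ0 w2=1 w0=1 w3=1 clk=1 w4=1 w1=0 w5=0
t1.Δ1 w2=1 w0=1 w3=1 clk=0 w4=1 w1=0 w5=0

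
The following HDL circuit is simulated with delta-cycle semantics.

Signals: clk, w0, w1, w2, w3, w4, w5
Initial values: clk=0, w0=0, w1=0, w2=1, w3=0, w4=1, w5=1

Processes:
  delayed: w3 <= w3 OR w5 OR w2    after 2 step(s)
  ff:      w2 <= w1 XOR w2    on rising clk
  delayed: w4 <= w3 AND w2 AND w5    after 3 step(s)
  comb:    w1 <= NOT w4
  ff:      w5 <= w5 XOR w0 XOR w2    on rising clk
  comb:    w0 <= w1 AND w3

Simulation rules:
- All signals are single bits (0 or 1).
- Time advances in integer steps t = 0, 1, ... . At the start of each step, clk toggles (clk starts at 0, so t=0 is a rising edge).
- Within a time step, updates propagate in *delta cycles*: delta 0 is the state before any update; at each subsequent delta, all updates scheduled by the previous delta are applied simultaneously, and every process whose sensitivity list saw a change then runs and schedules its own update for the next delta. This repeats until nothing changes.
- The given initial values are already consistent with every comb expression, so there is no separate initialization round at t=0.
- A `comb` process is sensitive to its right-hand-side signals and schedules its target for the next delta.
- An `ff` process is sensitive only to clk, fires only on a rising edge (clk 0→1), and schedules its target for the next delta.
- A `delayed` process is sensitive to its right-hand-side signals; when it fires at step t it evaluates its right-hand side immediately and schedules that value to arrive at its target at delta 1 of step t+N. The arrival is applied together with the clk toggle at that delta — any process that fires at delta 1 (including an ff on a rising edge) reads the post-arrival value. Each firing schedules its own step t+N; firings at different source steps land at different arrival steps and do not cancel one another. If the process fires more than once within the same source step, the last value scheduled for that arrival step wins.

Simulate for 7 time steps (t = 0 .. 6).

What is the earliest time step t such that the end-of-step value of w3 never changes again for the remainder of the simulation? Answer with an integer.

t0.Δ0 w1=0 w0=0 clk=0 w4=1 w5=1 w3=0 w2=1
t0.Δ1 w1=0 w0=0 clk=1 w4=1 w5=1 w3=0 w2=1
t0.Δ2 w1=0 w0=0 clk=1 w4=1 w5=0 w3=0 w2=1
t1.Δ0 w1=0 w0=0 clk=1 w4=1 w5=0 w3=0 w2=1
t1.Δ1 w1=0 w0=0 clk=0 w4=1 w5=0 w3=0 w2=1
t2.Δ0 w1=0 w0=0 clk=0 w4=1 w5=0 w3=0 w2=1
t2.Δ1 w1=0 w0=0 clk=1 w4=1 w5=0 w3=1 w2=1
t2.Δ2 w1=0 w0=0 clk=1 w4=1 w5=1 w3=1 w2=1
t3.Δ0 w1=0 w0=0 clk=1 w4=1 w5=1 w3=1 w2=1
t3.Δ1 w1=0 w0=0 clk=0 w4=0 w5=1 w3=1 w2=1
t3.Δ2 w1=1 w0=0 clk=0 w4=0 w5=1 w3=1 w2=1
t3.Δ3 w1=1 w0=1 clk=0 w4=0 w5=1 w3=1 w2=1
t4.Δ0 w1=1 w0=1 clk=0 w4=0 w5=1 w3=1 w2=1
t4.Δ1 w1=1 w0=1 clk=1 w4=0 w5=1 w3=1 w2=1
t4.Δ2 w1=1 w0=1 clk=1 w4=0 w5=1 w3=1 w2=0
t5.Δ0 w1=1 w0=1 clk=1 w4=0 w5=1 w3=1 w2=0
t5.Δ1 w1=1 w0=1 clk=0 w4=1 w5=1 w3=1 w2=0
t5.Δ2 w1=0 w0=1 clk=0 w4=1 w5=1 w3=1 w2=0
t5.Δ3 w1=0 w0=0 clk=0 w4=1 w5=1 w3=1 w2=0
t6.Δ0 w1=0 w0=0 clk=0 w4=1 w5=1 w3=1 w2=0
t6.Δ1 w1=0 w0=0 clk=1 w4=1 w5=1 w3=1 w2=0

2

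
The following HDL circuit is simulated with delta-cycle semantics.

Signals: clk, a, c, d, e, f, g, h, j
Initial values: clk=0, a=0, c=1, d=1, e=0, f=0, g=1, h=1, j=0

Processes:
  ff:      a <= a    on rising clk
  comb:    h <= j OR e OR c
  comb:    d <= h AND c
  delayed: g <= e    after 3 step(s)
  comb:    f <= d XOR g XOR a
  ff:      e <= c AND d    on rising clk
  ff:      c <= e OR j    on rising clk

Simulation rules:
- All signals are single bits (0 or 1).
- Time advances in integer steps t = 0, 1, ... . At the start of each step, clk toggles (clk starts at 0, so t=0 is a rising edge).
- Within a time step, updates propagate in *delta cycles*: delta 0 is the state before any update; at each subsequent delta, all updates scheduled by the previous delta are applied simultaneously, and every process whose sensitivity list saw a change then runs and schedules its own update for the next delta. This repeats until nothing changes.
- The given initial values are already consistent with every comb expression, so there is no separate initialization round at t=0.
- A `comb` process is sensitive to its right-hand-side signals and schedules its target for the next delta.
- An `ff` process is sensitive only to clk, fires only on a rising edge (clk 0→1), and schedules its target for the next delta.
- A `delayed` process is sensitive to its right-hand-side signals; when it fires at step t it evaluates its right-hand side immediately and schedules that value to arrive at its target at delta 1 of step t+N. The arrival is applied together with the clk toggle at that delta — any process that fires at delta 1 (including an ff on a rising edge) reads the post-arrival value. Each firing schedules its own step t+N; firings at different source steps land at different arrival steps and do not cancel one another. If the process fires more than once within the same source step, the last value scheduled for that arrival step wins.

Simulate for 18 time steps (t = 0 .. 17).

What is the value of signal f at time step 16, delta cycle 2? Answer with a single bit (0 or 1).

[bits: clk,a,c,f,h,g,j,d,e]
t=0: Δ0=001011010 Δ1=101011010 Δ2=100011011 Δ3=100011001 Δ4=100111001 | 4Δ
t=1: Δ0=100111001 Δ1=000111001 | 1Δ
t=2: Δ0=000111001 Δ1=100111001 Δ2=101111000 Δ3=101111010 Δ4=101011010 | 4Δ
t=3: Δ0=101011010 Δ1=001011010 | 1Δ
t=4: Δ0=001011010 Δ1=101011010 Δ2=100011011 Δ3=100011001 Δ4=100111001 | 4Δ
t=5: Δ0=100111001 Δ1=000110001 Δ2=000010001 | 2Δ
t=6: Δ0=000010001 Δ1=100010001 Δ2=101010000 Δ3=101010010 Δ4=101110010 | 4Δ
t=7: Δ0=101110010 Δ1=001111010 Δ2=001011010 | 2Δ
t=8: Δ0=001011010 Δ1=101011010 Δ2=100011011 Δ3=100011001 Δ4=100111001 | 4Δ
t=9: Δ0=100111001 Δ1=000110001 Δ2=000010001 | 2Δ
t=10: Δ0=000010001 Δ1=100010001 Δ2=101010000 Δ3=101010010 Δ4=101110010 | 4Δ
t=11: Δ0=101110010 Δ1=001111010 Δ2=001011010 | 2Δ
t=12: Δ0=001011010 Δ1=101011010 Δ2=100011011 Δ3=100011001 Δ4=100111001 | 4Δ
t=13: Δ0=100111001 Δ1=000110001 Δ2=000010001 | 2Δ
t=14: Δ0=000010001 Δ1=100010001 Δ2=101010000 Δ3=101010010 Δ4=101110010 | 4Δ
t=15: Δ0=101110010 Δ1=001111010 Δ2=001011010 | 2Δ
t=16: Δ0=001011010 Δ1=101011010 Δ2=100011011 Δ3=100011001 Δ4=100111001 | 4Δ
t=17: Δ0=100111001 Δ1=000110001 Δ2=000010001 | 2Δ

0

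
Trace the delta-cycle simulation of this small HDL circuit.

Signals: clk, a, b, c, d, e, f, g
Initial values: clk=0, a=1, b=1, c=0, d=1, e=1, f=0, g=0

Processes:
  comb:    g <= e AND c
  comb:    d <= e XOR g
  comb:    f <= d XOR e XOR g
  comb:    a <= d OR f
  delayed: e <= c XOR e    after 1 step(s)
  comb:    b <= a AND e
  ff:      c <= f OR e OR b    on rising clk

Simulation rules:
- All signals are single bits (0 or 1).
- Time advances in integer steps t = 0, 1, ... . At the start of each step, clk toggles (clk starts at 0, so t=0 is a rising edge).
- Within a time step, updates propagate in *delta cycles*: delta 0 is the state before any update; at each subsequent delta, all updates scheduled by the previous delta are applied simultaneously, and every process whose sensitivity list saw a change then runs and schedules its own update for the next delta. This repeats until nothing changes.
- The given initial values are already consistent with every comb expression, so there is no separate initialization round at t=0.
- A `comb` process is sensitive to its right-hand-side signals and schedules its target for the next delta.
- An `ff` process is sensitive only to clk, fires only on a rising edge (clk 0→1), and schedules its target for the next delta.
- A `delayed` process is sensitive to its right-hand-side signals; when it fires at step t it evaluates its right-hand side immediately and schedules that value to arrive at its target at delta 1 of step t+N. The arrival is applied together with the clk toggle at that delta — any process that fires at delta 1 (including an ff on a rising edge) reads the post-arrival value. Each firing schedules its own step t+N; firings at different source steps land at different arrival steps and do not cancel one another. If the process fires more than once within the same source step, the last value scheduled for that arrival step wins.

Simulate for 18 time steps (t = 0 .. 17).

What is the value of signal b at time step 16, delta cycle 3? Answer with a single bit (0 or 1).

0

t0.Δ0 e=1 f=0 clk=0 a=1 g=0 c=0 d=1 b=1
t0.Δ1 e=1 f=0 clk=1 a=1 g=0 c=0 d=1 b=1
t0.Δ2 e=1 f=0 clk=1 a=1 g=0 c=1 d=1 b=1
t0.Δ3 e=1 f=0 clk=1 a=1 g=1 c=1 d=1 b=1
t0.Δ4 e=1 f=1 clk=1 a=1 g=1 c=1 d=0 b=1
t0.Δ5 e=1 f=0 clk=1 a=1 g=1 c=1 d=0 b=1
t0.Δ6 e=1 f=0 clk=1 a=0 g=1 c=1 d=0 b=1
t0.Δ7 e=1 f=0 clk=1 a=0 g=1 c=1 d=0 b=0
t1.Δ0 e=1 f=0 clk=1 a=0 g=1 c=1 d=0 b=0
t1.Δ1 e=0 f=0 clk=0 a=0 g=1 c=1 d=0 b=0
t1.Δ2 e=0 f=1 clk=0 a=0 g=0 c=1 d=1 b=0
t1.Δ3 e=0 f=1 clk=0 a=1 g=0 c=1 d=0 b=0
t1.Δ4 e=0 f=0 clk=0 a=1 g=0 c=1 d=0 b=0
t1.Δ5 e=0 f=0 clk=0 a=0 g=0 c=1 d=0 b=0
t2.Δ0 e=0 f=0 clk=0 a=0 g=0 c=1 d=0 b=0
t2.Δ1 e=1 f=0 clk=1 a=0 g=0 c=1 d=0 b=0
t2.Δ2 e=1 f=1 clk=1 a=0 g=1 c=1 d=1 b=0
t2.Δ3 e=1 f=1 clk=1 a=1 g=1 c=1 d=0 b=0
t2.Δ4 e=1 f=0 clk=1 a=1 g=1 c=1 d=0 b=1
t2.Δ5 e=1 f=0 clk=1 a=0 g=1 c=1 d=0 b=1
t2.Δ6 e=1 f=0 clk=1 a=0 g=1 c=1 d=0 b=0
t3.Δ0 e=1 f=0 clk=1 a=0 g=1 c=1 d=0 b=0
t3.Δ1 e=0 f=0 clk=0 a=0 g=1 c=1 d=0 b=0
t3.Δ2 e=0 f=1 clk=0 a=0 g=0 c=1 d=1 b=0
t3.Δ3 e=0 f=1 clk=0 a=1 g=0 c=1 d=0 b=0
t3.Δ4 e=0 f=0 clk=0 a=1 g=0 c=1 d=0 b=0
t3.Δ5 e=0 f=0 clk=0 a=0 g=0 c=1 d=0 b=0
t4.Δ0 e=0 f=0 clk=0 a=0 g=0 c=1 d=0 b=0
t4.Δ1 e=1 f=0 clk=1 a=0 g=0 c=1 d=0 b=0
t4.Δ2 e=1 f=1 clk=1 a=0 g=1 c=1 d=1 b=0
t4.Δ3 e=1 f=1 clk=1 a=1 g=1 c=1 d=0 b=0
t4.Δ4 e=1 f=0 clk=1 a=1 g=1 c=1 d=0 b=1
t4.Δ5 e=1 f=0 clk=1 a=0 g=1 c=1 d=0 b=1
t4.Δ6 e=1 f=0 clk=1 a=0 g=1 c=1 d=0 b=0
t5.Δ0 e=1 f=0 clk=1 a=0 g=1 c=1 d=0 b=0
t5.Δ1 e=0 f=0 clk=0 a=0 g=1 c=1 d=0 b=0
t5.Δ2 e=0 f=1 clk=0 a=0 g=0 c=1 d=1 b=0
t5.Δ3 e=0 f=1 clk=0 a=1 g=0 c=1 d=0 b=0
t5.Δ4 e=0 f=0 clk=0 a=1 g=0 c=1 d=0 b=0
t5.Δ5 e=0 f=0 clk=0 a=0 g=0 c=1 d=0 b=0
t6.Δ0 e=0 f=0 clk=0 a=0 g=0 c=1 d=0 b=0
t6.Δ1 e=1 f=0 clk=1 a=0 g=0 c=1 d=0 b=0
t6.Δ2 e=1 f=1 clk=1 a=0 g=1 c=1 d=1 b=0
t6.Δ3 e=1 f=1 clk=1 a=1 g=1 c=1 d=0 b=0
t6.Δ4 e=1 f=0 clk=1 a=1 g=1 c=1 d=0 b=1
t6.Δ5 e=1 f=0 clk=1 a=0 g=1 c=1 d=0 b=1
t6.Δ6 e=1 f=0 clk=1 a=0 g=1 c=1 d=0 b=0
t7.Δ0 e=1 f=0 clk=1 a=0 g=1 c=1 d=0 b=0
t7.Δ1 e=0 f=0 clk=0 a=0 g=1 c=1 d=0 b=0
t7.Δ2 e=0 f=1 clk=0 a=0 g=0 c=1 d=1 b=0
t7.Δ3 e=0 f=1 clk=0 a=1 g=0 c=1 d=0 b=0
t7.Δ4 e=0 f=0 clk=0 a=1 g=0 c=1 d=0 b=0
t7.Δ5 e=0 f=0 clk=0 a=0 g=0 c=1 d=0 b=0
t8.Δ0 e=0 f=0 clk=0 a=0 g=0 c=1 d=0 b=0
t8.Δ1 e=1 f=0 clk=1 a=0 g=0 c=1 d=0 b=0
t8.Δ2 e=1 f=1 clk=1 a=0 g=1 c=1 d=1 b=0
t8.Δ3 e=1 f=1 clk=1 a=1 g=1 c=1 d=0 b=0
t8.Δ4 e=1 f=0 clk=1 a=1 g=1 c=1 d=0 b=1
t8.Δ5 e=1 f=0 clk=1 a=0 g=1 c=1 d=0 b=1
t8.Δ6 e=1 f=0 clk=1 a=0 g=1 c=1 d=0 b=0
t9.Δ0 e=1 f=0 clk=1 a=0 g=1 c=1 d=0 b=0
t9.Δ1 e=0 f=0 clk=0 a=0 g=1 c=1 d=0 b=0
t9.Δ2 e=0 f=1 clk=0 a=0 g=0 c=1 d=1 b=0
t9.Δ3 e=0 f=1 clk=0 a=1 g=0 c=1 d=0 b=0
t9.Δ4 e=0 f=0 clk=0 a=1 g=0 c=1 d=0 b=0
t9.Δ5 e=0 f=0 clk=0 a=0 g=0 c=1 d=0 b=0
t10.Δ0 e=0 f=0 clk=0 a=0 g=0 c=1 d=0 b=0
t10.Δ1 e=1 f=0 clk=1 a=0 g=0 c=1 d=0 b=0
t10.Δ2 e=1 f=1 clk=1 a=0 g=1 c=1 d=1 b=0
t10.Δ3 e=1 f=1 clk=1 a=1 g=1 c=1 d=0 b=0
t10.Δ4 e=1 f=0 clk=1 a=1 g=1 c=1 d=0 b=1
t10.Δ5 e=1 f=0 clk=1 a=0 g=1 c=1 d=0 b=1
t10.Δ6 e=1 f=0 clk=1 a=0 g=1 c=1 d=0 b=0
t11.Δ0 e=1 f=0 clk=1 a=0 g=1 c=1 d=0 b=0
t11.Δ1 e=0 f=0 clk=0 a=0 g=1 c=1 d=0 b=0
t11.Δ2 e=0 f=1 clk=0 a=0 g=0 c=1 d=1 b=0
t11.Δ3 e=0 f=1 clk=0 a=1 g=0 c=1 d=0 b=0
t11.Δ4 e=0 f=0 clk=0 a=1 g=0 c=1 d=0 b=0
t11.Δ5 e=0 f=0 clk=0 a=0 g=0 c=1 d=0 b=0
t12.Δ0 e=0 f=0 clk=0 a=0 g=0 c=1 d=0 b=0
t12.Δ1 e=1 f=0 clk=1 a=0 g=0 c=1 d=0 b=0
t12.Δ2 e=1 f=1 clk=1 a=0 g=1 c=1 d=1 b=0
t12.Δ3 e=1 f=1 clk=1 a=1 g=1 c=1 d=0 b=0
t12.Δ4 e=1 f=0 clk=1 a=1 g=1 c=1 d=0 b=1
t12.Δ5 e=1 f=0 clk=1 a=0 g=1 c=1 d=0 b=1
t12.Δ6 e=1 f=0 clk=1 a=0 g=1 c=1 d=0 b=0
t13.Δ0 e=1 f=0 clk=1 a=0 g=1 c=1 d=0 b=0
t13.Δ1 e=0 f=0 clk=0 a=0 g=1 c=1 d=0 b=0
t13.Δ2 e=0 f=1 clk=0 a=0 g=0 c=1 d=1 b=0
t13.Δ3 e=0 f=1 clk=0 a=1 g=0 c=1 d=0 b=0
t13.Δ4 e=0 f=0 clk=0 a=1 g=0 c=1 d=0 b=0
t13.Δ5 e=0 f=0 clk=0 a=0 g=0 c=1 d=0 b=0
t14.Δ0 e=0 f=0 clk=0 a=0 g=0 c=1 d=0 b=0
t14.Δ1 e=1 f=0 clk=1 a=0 g=0 c=1 d=0 b=0
t14.Δ2 e=1 f=1 clk=1 a=0 g=1 c=1 d=1 b=0
t14.Δ3 e=1 f=1 clk=1 a=1 g=1 c=1 d=0 b=0
t14.Δ4 e=1 f=0 clk=1 a=1 g=1 c=1 d=0 b=1
t14.Δ5 e=1 f=0 clk=1 a=0 g=1 c=1 d=0 b=1
t14.Δ6 e=1 f=0 clk=1 a=0 g=1 c=1 d=0 b=0
t15.Δ0 e=1 f=0 clk=1 a=0 g=1 c=1 d=0 b=0
t15.Δ1 e=0 f=0 clk=0 a=0 g=1 c=1 d=0 b=0
t15.Δ2 e=0 f=1 clk=0 a=0 g=0 c=1 d=1 b=0
t15.Δ3 e=0 f=1 clk=0 a=1 g=0 c=1 d=0 b=0
t15.Δ4 e=0 f=0 clk=0 a=1 g=0 c=1 d=0 b=0
t15.Δ5 e=0 f=0 clk=0 a=0 g=0 c=1 d=0 b=0
t16.Δ0 e=0 f=0 clk=0 a=0 g=0 c=1 d=0 b=0
t16.Δ1 e=1 f=0 clk=1 a=0 g=0 c=1 d=0 b=0
t16.Δ2 e=1 f=1 clk=1 a=0 g=1 c=1 d=1 b=0
t16.Δ3 e=1 f=1 clk=1 a=1 g=1 c=1 d=0 b=0
t16.Δ4 e=1 f=0 clk=1 a=1 g=1 c=1 d=0 b=1
t16.Δ5 e=1 f=0 clk=1 a=0 g=1 c=1 d=0 b=1
t16.Δ6 e=1 f=0 clk=1 a=0 g=1 c=1 d=0 b=0
t17.Δ0 e=1 f=0 clk=1 a=0 g=1 c=1 d=0 b=0
t17.Δ1 e=0 f=0 clk=0 a=0 g=1 c=1 d=0 b=0
t17.Δ2 e=0 f=1 clk=0 a=0 g=0 c=1 d=1 b=0
t17.Δ3 e=0 f=1 clk=0 a=1 g=0 c=1 d=0 b=0
t17.Δ4 e=0 f=0 clk=0 a=1 g=0 c=1 d=0 b=0
t17.Δ5 e=0 f=0 clk=0 a=0 g=0 c=1 d=0 b=0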